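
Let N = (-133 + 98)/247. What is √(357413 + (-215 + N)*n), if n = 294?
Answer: √17946489197/247 ≈ 542.37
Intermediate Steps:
N = -35/247 (N = -35*1/247 = -35/247 ≈ -0.14170)
√(357413 + (-215 + N)*n) = √(357413 + (-215 - 35/247)*294) = √(357413 - 53140/247*294) = √(357413 - 15623160/247) = √(72657851/247) = √17946489197/247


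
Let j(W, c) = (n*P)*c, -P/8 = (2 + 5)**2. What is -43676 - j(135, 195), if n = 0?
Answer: -43676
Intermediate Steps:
P = -392 (P = -8*(2 + 5)**2 = -8*7**2 = -8*49 = -392)
j(W, c) = 0 (j(W, c) = (0*(-392))*c = 0*c = 0)
-43676 - j(135, 195) = -43676 - 1*0 = -43676 + 0 = -43676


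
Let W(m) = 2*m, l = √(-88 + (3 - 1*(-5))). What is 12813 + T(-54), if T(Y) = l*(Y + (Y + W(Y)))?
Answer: 12813 - 864*I*√5 ≈ 12813.0 - 1932.0*I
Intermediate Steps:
l = 4*I*√5 (l = √(-88 + (3 + 5)) = √(-88 + 8) = √(-80) = 4*I*√5 ≈ 8.9443*I)
T(Y) = 16*I*Y*√5 (T(Y) = (4*I*√5)*(Y + (Y + 2*Y)) = (4*I*√5)*(Y + 3*Y) = (4*I*√5)*(4*Y) = 16*I*Y*√5)
12813 + T(-54) = 12813 + 16*I*(-54)*√5 = 12813 - 864*I*√5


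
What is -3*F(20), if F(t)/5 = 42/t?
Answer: -63/2 ≈ -31.500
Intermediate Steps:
F(t) = 210/t (F(t) = 5*(42/t) = 210/t)
-3*F(20) = -630/20 = -3*21/2 = -63/2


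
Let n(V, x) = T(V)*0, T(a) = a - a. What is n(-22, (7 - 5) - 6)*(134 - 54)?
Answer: 0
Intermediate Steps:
T(a) = 0
n(V, x) = 0 (n(V, x) = 0*0 = 0)
n(-22, (7 - 5) - 6)*(134 - 54) = 0*(134 - 54) = 0*80 = 0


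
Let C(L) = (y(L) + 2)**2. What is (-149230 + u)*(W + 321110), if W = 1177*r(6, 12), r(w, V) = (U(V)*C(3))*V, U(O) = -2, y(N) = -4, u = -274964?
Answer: -88282406892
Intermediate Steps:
C(L) = 4 (C(L) = (-4 + 2)**2 = (-2)**2 = 4)
r(w, V) = -8*V (r(w, V) = (-2*4)*V = -8*V)
W = -112992 (W = 1177*(-8*12) = 1177*(-96) = -112992)
(-149230 + u)*(W + 321110) = (-149230 - 274964)*(-112992 + 321110) = -424194*208118 = -88282406892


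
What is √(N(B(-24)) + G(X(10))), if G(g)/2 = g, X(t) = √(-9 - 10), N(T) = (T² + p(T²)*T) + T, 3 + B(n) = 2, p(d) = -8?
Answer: √(8 + 2*I*√19) ≈ 3.149 + 1.3842*I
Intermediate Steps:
B(n) = -1 (B(n) = -3 + 2 = -1)
N(T) = T² - 7*T (N(T) = (T² - 8*T) + T = T² - 7*T)
X(t) = I*√19 (X(t) = √(-19) = I*√19)
G(g) = 2*g
√(N(B(-24)) + G(X(10))) = √(-(-7 - 1) + 2*(I*√19)) = √(-1*(-8) + 2*I*√19) = √(8 + 2*I*√19)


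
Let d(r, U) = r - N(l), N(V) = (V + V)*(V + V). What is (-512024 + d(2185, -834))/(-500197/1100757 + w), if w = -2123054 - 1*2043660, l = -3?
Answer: 112249695075/917308020539 ≈ 0.12237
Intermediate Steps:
N(V) = 4*V² (N(V) = (2*V)*(2*V) = 4*V²)
d(r, U) = -36 + r (d(r, U) = r - 4*(-3)² = r - 4*9 = r - 1*36 = r - 36 = -36 + r)
w = -4166714 (w = -2123054 - 2043660 = -4166714)
(-512024 + d(2185, -834))/(-500197/1100757 + w) = (-512024 + (-36 + 2185))/(-500197/1100757 - 4166714) = (-512024 + 2149)/(-500197*1/1100757 - 4166714) = -509875/(-500197/1100757 - 4166714) = -509875/(-4586540102695/1100757) = -509875*(-1100757/4586540102695) = 112249695075/917308020539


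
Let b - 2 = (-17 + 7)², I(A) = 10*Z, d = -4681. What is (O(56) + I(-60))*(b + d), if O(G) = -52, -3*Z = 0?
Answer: 238108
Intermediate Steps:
Z = 0 (Z = -⅓*0 = 0)
I(A) = 0 (I(A) = 10*0 = 0)
b = 102 (b = 2 + (-17 + 7)² = 2 + (-10)² = 2 + 100 = 102)
(O(56) + I(-60))*(b + d) = (-52 + 0)*(102 - 4681) = -52*(-4579) = 238108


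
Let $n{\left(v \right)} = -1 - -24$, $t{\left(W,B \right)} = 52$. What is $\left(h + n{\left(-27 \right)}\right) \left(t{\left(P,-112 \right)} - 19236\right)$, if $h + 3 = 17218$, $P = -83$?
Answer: $-330693792$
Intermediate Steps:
$h = 17215$ ($h = -3 + 17218 = 17215$)
$n{\left(v \right)} = 23$ ($n{\left(v \right)} = -1 + 24 = 23$)
$\left(h + n{\left(-27 \right)}\right) \left(t{\left(P,-112 \right)} - 19236\right) = \left(17215 + 23\right) \left(52 - 19236\right) = 17238 \left(-19184\right) = -330693792$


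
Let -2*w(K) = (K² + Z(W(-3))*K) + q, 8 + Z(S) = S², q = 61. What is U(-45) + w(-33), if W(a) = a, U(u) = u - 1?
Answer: -1209/2 ≈ -604.50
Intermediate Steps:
U(u) = -1 + u
Z(S) = -8 + S²
w(K) = -61/2 - K/2 - K²/2 (w(K) = -((K² + (-8 + (-3)²)*K) + 61)/2 = -((K² + (-8 + 9)*K) + 61)/2 = -((K² + 1*K) + 61)/2 = -((K² + K) + 61)/2 = -((K + K²) + 61)/2 = -(61 + K + K²)/2 = -61/2 - K/2 - K²/2)
U(-45) + w(-33) = (-1 - 45) + (-61/2 - ½*(-33) - ½*(-33)²) = -46 + (-61/2 + 33/2 - ½*1089) = -46 + (-61/2 + 33/2 - 1089/2) = -46 - 1117/2 = -1209/2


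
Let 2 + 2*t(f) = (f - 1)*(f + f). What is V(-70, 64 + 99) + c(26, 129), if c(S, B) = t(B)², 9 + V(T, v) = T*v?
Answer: 272601702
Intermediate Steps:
V(T, v) = -9 + T*v
t(f) = -1 + f*(-1 + f) (t(f) = -1 + ((f - 1)*(f + f))/2 = -1 + ((-1 + f)*(2*f))/2 = -1 + (2*f*(-1 + f))/2 = -1 + f*(-1 + f))
c(S, B) = (-1 + B² - B)²
V(-70, 64 + 99) + c(26, 129) = (-9 - 70*(64 + 99)) + (1 + 129 - 1*129²)² = (-9 - 70*163) + (1 + 129 - 1*16641)² = (-9 - 11410) + (1 + 129 - 16641)² = -11419 + (-16511)² = -11419 + 272613121 = 272601702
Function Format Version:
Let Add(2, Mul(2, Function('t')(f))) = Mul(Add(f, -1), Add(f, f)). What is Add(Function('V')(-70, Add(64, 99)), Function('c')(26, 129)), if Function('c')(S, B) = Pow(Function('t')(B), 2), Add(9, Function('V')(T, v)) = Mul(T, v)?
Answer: 272601702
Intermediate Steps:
Function('V')(T, v) = Add(-9, Mul(T, v))
Function('t')(f) = Add(-1, Mul(f, Add(-1, f))) (Function('t')(f) = Add(-1, Mul(Rational(1, 2), Mul(Add(f, -1), Add(f, f)))) = Add(-1, Mul(Rational(1, 2), Mul(Add(-1, f), Mul(2, f)))) = Add(-1, Mul(Rational(1, 2), Mul(2, f, Add(-1, f)))) = Add(-1, Mul(f, Add(-1, f))))
Function('c')(S, B) = Pow(Add(-1, Pow(B, 2), Mul(-1, B)), 2)
Add(Function('V')(-70, Add(64, 99)), Function('c')(26, 129)) = Add(Add(-9, Mul(-70, Add(64, 99))), Pow(Add(1, 129, Mul(-1, Pow(129, 2))), 2)) = Add(Add(-9, Mul(-70, 163)), Pow(Add(1, 129, Mul(-1, 16641)), 2)) = Add(Add(-9, -11410), Pow(Add(1, 129, -16641), 2)) = Add(-11419, Pow(-16511, 2)) = Add(-11419, 272613121) = 272601702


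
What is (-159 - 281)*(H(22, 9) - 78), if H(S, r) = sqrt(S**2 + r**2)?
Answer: 34320 - 440*sqrt(565) ≈ 23861.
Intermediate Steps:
(-159 - 281)*(H(22, 9) - 78) = (-159 - 281)*(sqrt(22**2 + 9**2) - 78) = -440*(sqrt(484 + 81) - 78) = -440*(sqrt(565) - 78) = -440*(-78 + sqrt(565)) = 34320 - 440*sqrt(565)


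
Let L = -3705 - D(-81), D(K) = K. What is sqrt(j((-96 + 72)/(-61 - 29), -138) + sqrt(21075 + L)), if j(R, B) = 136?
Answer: sqrt(136 + 3*sqrt(1939)) ≈ 16.374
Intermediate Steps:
L = -3624 (L = -3705 - 1*(-81) = -3705 + 81 = -3624)
sqrt(j((-96 + 72)/(-61 - 29), -138) + sqrt(21075 + L)) = sqrt(136 + sqrt(21075 - 3624)) = sqrt(136 + sqrt(17451)) = sqrt(136 + 3*sqrt(1939))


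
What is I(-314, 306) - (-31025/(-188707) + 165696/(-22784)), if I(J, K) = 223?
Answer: 15458588839/67179692 ≈ 230.11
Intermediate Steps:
I(-314, 306) - (-31025/(-188707) + 165696/(-22784)) = 223 - (-31025/(-188707) + 165696/(-22784)) = 223 - (-31025*(-1/188707) + 165696*(-1/22784)) = 223 - (31025/188707 - 2589/356) = 223 - 1*(-477517523/67179692) = 223 + 477517523/67179692 = 15458588839/67179692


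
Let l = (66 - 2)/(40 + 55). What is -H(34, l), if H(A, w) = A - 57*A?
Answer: 1904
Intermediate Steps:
l = 64/95 ≈ 0.67368
H(A, w) = -56*A
-H(34, l) = -(-56)*34 = -1*(-1904) = 1904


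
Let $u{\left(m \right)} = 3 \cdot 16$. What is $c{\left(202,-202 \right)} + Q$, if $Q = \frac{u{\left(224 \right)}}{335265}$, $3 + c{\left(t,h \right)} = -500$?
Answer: $- \frac{56212749}{111755} \approx -503.0$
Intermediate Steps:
$c{\left(t,h \right)} = -503$ ($c{\left(t,h \right)} = -3 - 500 = -503$)
$u{\left(m \right)} = 48$
$Q = \frac{16}{111755}$ ($Q = \frac{48}{335265} = 48 \cdot \frac{1}{335265} = \frac{16}{111755} \approx 0.00014317$)
$c{\left(202,-202 \right)} + Q = -503 + \frac{16}{111755} = - \frac{56212749}{111755}$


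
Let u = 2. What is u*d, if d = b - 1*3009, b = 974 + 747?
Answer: -2576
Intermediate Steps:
b = 1721
d = -1288 (d = 1721 - 1*3009 = 1721 - 3009 = -1288)
u*d = 2*(-1288) = -2576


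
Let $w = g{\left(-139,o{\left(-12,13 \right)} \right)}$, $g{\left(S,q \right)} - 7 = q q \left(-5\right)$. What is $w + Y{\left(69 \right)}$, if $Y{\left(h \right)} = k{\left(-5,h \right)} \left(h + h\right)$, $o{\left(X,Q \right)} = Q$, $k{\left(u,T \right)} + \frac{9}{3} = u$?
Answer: $-1942$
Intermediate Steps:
$k{\left(u,T \right)} = -3 + u$
$Y{\left(h \right)} = - 16 h$ ($Y{\left(h \right)} = \left(-3 - 5\right) \left(h + h\right) = - 8 \cdot 2 h = - 16 h$)
$g{\left(S,q \right)} = 7 - 5 q^{2}$ ($g{\left(S,q \right)} = 7 + q q \left(-5\right) = 7 + q^{2} \left(-5\right) = 7 - 5 q^{2}$)
$w = -838$ ($w = 7 - 5 \cdot 13^{2} = 7 - 845 = -838$)
$w + Y{\left(69 \right)} = -838 - 1104 = -1942$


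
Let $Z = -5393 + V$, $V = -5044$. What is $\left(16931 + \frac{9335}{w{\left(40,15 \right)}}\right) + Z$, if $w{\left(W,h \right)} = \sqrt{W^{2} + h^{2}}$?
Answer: $6494 + \frac{1867 \sqrt{73}}{73} \approx 6712.5$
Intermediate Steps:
$Z = -10437$ ($Z = -5393 - 5044 = -10437$)
$\left(16931 + \frac{9335}{w{\left(40,15 \right)}}\right) + Z = \left(16931 + \frac{9335}{\sqrt{40^{2} + 15^{2}}}\right) - 10437 = \left(16931 + \frac{9335}{\sqrt{1600 + 225}}\right) - 10437 = \left(16931 + \frac{9335}{\sqrt{1825}}\right) - 10437 = \left(16931 + \frac{9335}{5 \sqrt{73}}\right) - 10437 = \left(16931 + 9335 \frac{\sqrt{73}}{365}\right) - 10437 = \left(16931 + \frac{1867 \sqrt{73}}{73}\right) - 10437 = 6494 + \frac{1867 \sqrt{73}}{73}$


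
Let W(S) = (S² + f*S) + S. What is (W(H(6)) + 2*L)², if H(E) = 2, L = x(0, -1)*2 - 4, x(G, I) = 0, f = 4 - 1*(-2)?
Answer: 100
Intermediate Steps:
f = 6 (f = 4 + 2 = 6)
L = -4 (L = 0*2 - 4 = 0 - 4 = -4)
W(S) = S² + 7*S (W(S) = (S² + 6*S) + S = S² + 7*S)
(W(H(6)) + 2*L)² = (2*(7 + 2) + 2*(-4))² = (2*9 - 8)² = (18 - 8)² = 10² = 100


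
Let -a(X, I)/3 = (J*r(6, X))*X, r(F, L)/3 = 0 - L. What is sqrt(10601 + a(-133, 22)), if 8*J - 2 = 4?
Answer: 23*sqrt(983)/2 ≈ 360.56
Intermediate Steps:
J = 3/4 (J = 1/4 + (1/8)*4 = 1/4 + 1/2 = 3/4 ≈ 0.75000)
r(F, L) = -3*L (r(F, L) = 3*(0 - L) = 3*(-L) = -3*L)
a(X, I) = 27*X**2/4 (a(X, I) = -3*3*(-3*X)/4*X = -3*(-9*X/4)*X = -(-27)*X**2/4 = 27*X**2/4)
sqrt(10601 + a(-133, 22)) = sqrt(10601 + (27/4)*(-133)**2) = sqrt(10601 + (27/4)*17689) = sqrt(10601 + 477603/4) = sqrt(520007/4) = 23*sqrt(983)/2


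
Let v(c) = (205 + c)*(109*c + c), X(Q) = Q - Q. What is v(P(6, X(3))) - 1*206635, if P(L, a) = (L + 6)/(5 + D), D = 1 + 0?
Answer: -161095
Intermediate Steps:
X(Q) = 0
D = 1
P(L, a) = 1 + L/6 (P(L, a) = (L + 6)/(5 + 1) = (6 + L)/6 = (6 + L)*(1/6) = 1 + L/6)
v(c) = 110*c*(205 + c) (v(c) = (205 + c)*(110*c) = 110*c*(205 + c))
v(P(6, X(3))) - 1*206635 = 110*(1 + (1/6)*6)*(205 + (1 + (1/6)*6)) - 1*206635 = 110*(1 + 1)*(205 + (1 + 1)) - 206635 = 110*2*(205 + 2) - 206635 = 110*2*207 - 206635 = 45540 - 206635 = -161095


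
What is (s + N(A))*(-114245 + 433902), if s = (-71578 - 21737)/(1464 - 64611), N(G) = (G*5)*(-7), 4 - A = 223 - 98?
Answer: 28504971848340/21049 ≈ 1.3542e+9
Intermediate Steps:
A = -121 (A = 4 - (223 - 98) = 4 - 1*125 = 4 - 125 = -121)
N(G) = -35*G (N(G) = (5*G)*(-7) = -35*G)
s = 31105/21049 (s = -93315/(-63147) = -93315*(-1/63147) = 31105/21049 ≈ 1.4777)
(s + N(A))*(-114245 + 433902) = (31105/21049 - 35*(-121))*(-114245 + 433902) = (31105/21049 + 4235)*319657 = (89173620/21049)*319657 = 28504971848340/21049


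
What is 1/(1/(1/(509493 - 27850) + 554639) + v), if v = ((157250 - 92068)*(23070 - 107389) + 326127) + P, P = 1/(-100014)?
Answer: -6679384779921573/36708261840300389349763682 ≈ -1.8196e-10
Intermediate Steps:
P = -1/100014 ≈ -9.9986e-6
v = -549652433669035/100014 (v = ((157250 - 92068)*(23070 - 107389) + 326127) - 1/100014 = (65182*(-84319) + 326127) - 1/100014 = (-5496081058 + 326127) - 1/100014 = -5495754931 - 1/100014 = -549652433669035/100014 ≈ -5.4958e+9)
1/(1/(1/(509493 - 27850) + 554639) + v) = 1/(1/(1/(509493 - 27850) + 554639) - 549652433669035/100014) = 1/(1/(1/481643 + 554639) - 549652433669035/100014) = 1/(1/(267137991878/481643) - 549652433669035/100014) = 1/(481643/267137991878 - 549652433669035/100014) = 1/(-36708261840300389349763682/6679384779921573) = -6679384779921573/36708261840300389349763682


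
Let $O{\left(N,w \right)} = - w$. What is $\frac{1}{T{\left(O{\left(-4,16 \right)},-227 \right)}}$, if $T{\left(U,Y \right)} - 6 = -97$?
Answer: $- \frac{1}{91} \approx -0.010989$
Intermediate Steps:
$T{\left(U,Y \right)} = -91$ ($T{\left(U,Y \right)} = 6 - 97 = -91$)
$\frac{1}{T{\left(O{\left(-4,16 \right)},-227 \right)}} = \frac{1}{-91} = - \frac{1}{91}$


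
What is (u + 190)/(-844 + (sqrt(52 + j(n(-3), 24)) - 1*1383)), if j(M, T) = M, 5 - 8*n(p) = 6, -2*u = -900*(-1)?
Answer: 4632160/39675817 + 520*sqrt(830)/39675817 ≈ 0.11713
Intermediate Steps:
u = -450 (u = -(-450)*(-1) = -1/2*900 = -450)
n(p) = -1/8 (n(p) = 5/8 - 1/8*6 = 5/8 - 3/4 = -1/8)
(u + 190)/(-844 + (sqrt(52 + j(n(-3), 24)) - 1*1383)) = (-450 + 190)/(-844 + (sqrt(52 - 1/8) - 1*1383)) = -260/(-844 + (sqrt(415/8) - 1383)) = -260/(-844 + (sqrt(830)/4 - 1383)) = -260/(-844 + (-1383 + sqrt(830)/4)) = -260/(-2227 + sqrt(830)/4)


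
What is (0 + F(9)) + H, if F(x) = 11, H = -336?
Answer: -325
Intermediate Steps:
(0 + F(9)) + H = (0 + 11) - 336 = 11 - 336 = -325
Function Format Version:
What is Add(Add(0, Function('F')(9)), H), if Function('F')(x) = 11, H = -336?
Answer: -325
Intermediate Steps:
Add(Add(0, Function('F')(9)), H) = Add(Add(0, 11), -336) = Add(11, -336) = -325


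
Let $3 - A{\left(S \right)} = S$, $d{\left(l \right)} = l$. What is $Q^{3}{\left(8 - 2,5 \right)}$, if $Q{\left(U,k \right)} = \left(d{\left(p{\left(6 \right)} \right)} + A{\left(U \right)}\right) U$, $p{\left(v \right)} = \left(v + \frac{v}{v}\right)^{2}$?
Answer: $21024576$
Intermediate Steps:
$p{\left(v \right)} = \left(1 + v\right)^{2}$ ($p{\left(v \right)} = \left(v + 1\right)^{2} = \left(1 + v\right)^{2}$)
$A{\left(S \right)} = 3 - S$
$Q{\left(U,k \right)} = U \left(52 - U\right)$ ($Q{\left(U,k \right)} = \left(\left(1 + 6\right)^{2} - \left(-3 + U\right)\right) U = \left(7^{2} - \left(-3 + U\right)\right) U = \left(49 - \left(-3 + U\right)\right) U = \left(52 - U\right) U = U \left(52 - U\right)$)
$Q^{3}{\left(8 - 2,5 \right)} = \left(\left(8 - 2\right) \left(52 - \left(8 - 2\right)\right)\right)^{3} = \left(6 \left(52 - 6\right)\right)^{3} = \left(6 \cdot 46\right)^{3} = 276^{3} = 21024576$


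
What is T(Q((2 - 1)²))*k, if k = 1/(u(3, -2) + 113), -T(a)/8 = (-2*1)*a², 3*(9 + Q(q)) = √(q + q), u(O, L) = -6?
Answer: 11696/963 - 96*√2/107 ≈ 10.877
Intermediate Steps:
Q(q) = -9 + √2*√q/3 (Q(q) = -9 + √(q + q)/3 = -9 + √(2*q)/3 = -9 + (√2*√q)/3 = -9 + √2*√q/3)
T(a) = 16*a² (T(a) = -8*(-2*1)*a² = -(-16)*a² = 16*a²)
k = 1/107 (k = 1/(-6 + 113) = 1/107 ≈ 0.0093458)
T(Q((2 - 1)²))*k = (16*(-9 + √2*√((2 - 1)²)/3)²)*(1/107) = (16*(-9 + √2*√(1²)/3)²)*(1/107) = (16*(-9 + √2*√1/3)²)*(1/107) = (16*(-9 + (⅓)*√2*1)²)*(1/107) = (16*(-9 + √2/3)²)*(1/107) = 16*(-9 + √2/3)²/107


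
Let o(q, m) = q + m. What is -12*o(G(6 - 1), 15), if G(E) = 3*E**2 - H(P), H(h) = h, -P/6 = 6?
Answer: -1512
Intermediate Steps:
P = -36 (P = -6*6 = -36)
G(E) = 36 + 3*E**2 (G(E) = 3*E**2 - 1*(-36) = 3*E**2 + 36 = 36 + 3*E**2)
o(q, m) = m + q
-12*o(G(6 - 1), 15) = -12*(15 + (36 + 3*(6 - 1)**2)) = -12*(15 + (36 + 3*5**2)) = -12*(15 + (36 + 3*25)) = -12*(15 + (36 + 75)) = -12*(15 + 111) = -12*126 = -1512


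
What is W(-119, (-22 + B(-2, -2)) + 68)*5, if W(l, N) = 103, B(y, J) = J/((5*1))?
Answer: 515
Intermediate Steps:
B(y, J) = J/5
W(-119, (-22 + B(-2, -2)) + 68)*5 = 103*5 = 515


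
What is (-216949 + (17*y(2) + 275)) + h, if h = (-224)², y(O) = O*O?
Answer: -166430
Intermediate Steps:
y(O) = O²
h = 50176
(-216949 + (17*y(2) + 275)) + h = (-216949 + (17*2² + 275)) + 50176 = (-216949 + (17*4 + 275)) + 50176 = (-216949 + (68 + 275)) + 50176 = (-216949 + 343) + 50176 = -216606 + 50176 = -166430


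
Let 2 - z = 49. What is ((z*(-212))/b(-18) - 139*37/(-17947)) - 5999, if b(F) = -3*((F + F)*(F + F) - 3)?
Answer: -417787735798/69616413 ≈ -6001.3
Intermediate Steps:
z = -47 (z = 2 - 1*49 = 2 - 49 = -47)
b(F) = 9 - 12*F**2 (b(F) = -3*((2*F)*(2*F) - 3) = -3*(4*F**2 - 3) = -3*(-3 + 4*F**2) = 9 - 12*F**2)
((z*(-212))/b(-18) - 139*37/(-17947)) - 5999 = ((-47*(-212))/(9 - 12*(-18)**2) - 139*37/(-17947)) - 5999 = (9964/(9 - 12*324) - 5143*(-1/17947)) - 5999 = (9964/(9 - 3888) + 5143/17947) - 5999 = (9964/(-3879) + 5143/17947) - 5999 = (9964*(-1/3879) + 5143/17947) - 5999 = (-9964/3879 + 5143/17947) - 5999 = -158874211/69616413 - 5999 = -417787735798/69616413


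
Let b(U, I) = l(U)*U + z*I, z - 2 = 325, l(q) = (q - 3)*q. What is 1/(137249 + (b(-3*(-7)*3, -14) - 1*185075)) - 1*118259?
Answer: -21964953623/185736 ≈ -1.1826e+5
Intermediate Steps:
l(q) = q*(-3 + q) (l(q) = (-3 + q)*q = q*(-3 + q))
z = 327 (z = 2 + 325 = 327)
b(U, I) = 327*I + U²*(-3 + U) (b(U, I) = (U*(-3 + U))*U + 327*I = U²*(-3 + U) + 327*I = 327*I + U²*(-3 + U))
1/(137249 + (b(-3*(-7)*3, -14) - 1*185075)) - 1*118259 = 1/(137249 + ((327*(-14) + (-3*(-7)*3)²*(-3 - 3*(-7)*3)) - 1*185075)) - 1*118259 = 1/(137249 + ((-4578 + (21*3)²*(-3 + 21*3)) - 185075)) - 118259 = 1/(137249 + ((-4578 + 63²*(-3 + 63)) - 185075)) - 118259 = 1/(137249 + ((-4578 + 3969*60) - 185075)) - 118259 = 1/(137249 + ((-4578 + 238140) - 185075)) - 118259 = 1/(137249 + (233562 - 185075)) - 118259 = 1/(137249 + 48487) - 118259 = 1/185736 - 118259 = -21964953623/185736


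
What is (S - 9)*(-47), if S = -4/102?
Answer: 21667/51 ≈ 424.84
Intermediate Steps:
S = -2/51 (S = -4*1/102 = -2/51 ≈ -0.039216)
(S - 9)*(-47) = (-2/51 - 9)*(-47) = -461/51*(-47) = 21667/51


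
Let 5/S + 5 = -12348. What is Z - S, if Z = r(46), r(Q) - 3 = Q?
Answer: 605302/12353 ≈ 49.000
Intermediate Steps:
S = -5/12353 (S = 5/(-5 - 12348) = 5/(-12353) = 5*(-1/12353) = -5/12353 ≈ -0.00040476)
r(Q) = 3 + Q
Z = 49 (Z = 3 + 46 = 49)
Z - S = 49 - 1*(-5/12353) = 49 + 5/12353 = 605302/12353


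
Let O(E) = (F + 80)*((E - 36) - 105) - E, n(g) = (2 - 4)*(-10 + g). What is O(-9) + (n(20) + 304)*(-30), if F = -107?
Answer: -4461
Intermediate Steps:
n(g) = 20 - 2*g (n(g) = -2*(-10 + g) = 20 - 2*g)
O(E) = 3807 - 28*E (O(E) = (-107 + 80)*((E - 36) - 105) - E = -27*((-36 + E) - 105) - E = -27*(-141 + E) - E = (3807 - 27*E) - E = 3807 - 28*E)
O(-9) + (n(20) + 304)*(-30) = (3807 - 28*(-9)) + ((20 - 2*20) + 304)*(-30) = (3807 + 252) + ((20 - 40) + 304)*(-30) = 4059 + (-20 + 304)*(-30) = 4059 + 284*(-30) = 4059 - 8520 = -4461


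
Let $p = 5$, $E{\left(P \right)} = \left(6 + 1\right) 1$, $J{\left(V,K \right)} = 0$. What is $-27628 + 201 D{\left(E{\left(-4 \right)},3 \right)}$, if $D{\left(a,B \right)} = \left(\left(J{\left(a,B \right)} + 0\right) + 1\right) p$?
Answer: $-26623$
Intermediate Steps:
$E{\left(P \right)} = 7$ ($E{\left(P \right)} = 7 \cdot 1 = 7$)
$D{\left(a,B \right)} = 5$ ($D{\left(a,B \right)} = \left(\left(0 + 0\right) + 1\right) 5 = \left(0 + 1\right) 5 = 1 \cdot 5 = 5$)
$-27628 + 201 D{\left(E{\left(-4 \right)},3 \right)} = -27628 + 201 \cdot 5 = -27628 + 1005 = -26623$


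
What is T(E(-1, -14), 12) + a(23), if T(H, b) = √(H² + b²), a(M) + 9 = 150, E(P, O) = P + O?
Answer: 141 + 3*√41 ≈ 160.21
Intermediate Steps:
E(P, O) = O + P
a(M) = 141 (a(M) = -9 + 150 = 141)
T(E(-1, -14), 12) + a(23) = √((-14 - 1)² + 12²) + 141 = √((-15)² + 144) + 141 = √(225 + 144) + 141 = √369 + 141 = 3*√41 + 141 = 141 + 3*√41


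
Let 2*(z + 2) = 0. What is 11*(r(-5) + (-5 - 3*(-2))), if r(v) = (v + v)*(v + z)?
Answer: 781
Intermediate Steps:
z = -2 (z = -2 + (½)*0 = -2 + 0 = -2)
r(v) = 2*v*(-2 + v) (r(v) = (v + v)*(v - 2) = (2*v)*(-2 + v) = 2*v*(-2 + v))
11*(r(-5) + (-5 - 3*(-2))) = 11*(2*(-5)*(-2 - 5) + (-5 - 3*(-2))) = 11*(2*(-5)*(-7) + (-5 + 6)) = 11*(70 + 1) = 11*71 = 781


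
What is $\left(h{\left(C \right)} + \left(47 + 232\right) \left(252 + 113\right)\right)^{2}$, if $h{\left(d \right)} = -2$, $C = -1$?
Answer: $10369959889$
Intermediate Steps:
$\left(h{\left(C \right)} + \left(47 + 232\right) \left(252 + 113\right)\right)^{2} = \left(-2 + \left(47 + 232\right) \left(252 + 113\right)\right)^{2} = \left(-2 + 279 \cdot 365\right)^{2} = \left(-2 + 101835\right)^{2} = 101833^{2} = 10369959889$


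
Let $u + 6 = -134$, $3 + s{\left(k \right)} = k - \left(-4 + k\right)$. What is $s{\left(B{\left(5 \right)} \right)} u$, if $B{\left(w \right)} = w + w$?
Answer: $-140$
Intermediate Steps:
$B{\left(w \right)} = 2 w$
$s{\left(k \right)} = 1$ ($s{\left(k \right)} = -3 + \left(k - \left(-4 + k\right)\right) = -3 + 4 = 1$)
$u = -140$ ($u = -6 - 134 = -140$)
$s{\left(B{\left(5 \right)} \right)} u = 1 \left(-140\right) = -140$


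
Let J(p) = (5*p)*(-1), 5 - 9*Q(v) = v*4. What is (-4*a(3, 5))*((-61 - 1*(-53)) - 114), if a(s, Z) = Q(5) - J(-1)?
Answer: -9760/3 ≈ -3253.3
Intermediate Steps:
Q(v) = 5/9 - 4*v/9 (Q(v) = 5/9 - v*4/9 = 5/9 - 4*v/9)
J(p) = -5*p
a(s, Z) = -20/3 (a(s, Z) = (5/9 - 4/9*5) - (-5)*(-1) = (5/9 - 20/9) - 1*5 = -5/3 - 5 = -20/3)
(-4*a(3, 5))*((-61 - 1*(-53)) - 114) = (-4*(-20/3))*((-61 - 1*(-53)) - 114) = 80*((-61 + 53) - 114)/3 = 80*(-8 - 114)/3 = (80/3)*(-122) = -9760/3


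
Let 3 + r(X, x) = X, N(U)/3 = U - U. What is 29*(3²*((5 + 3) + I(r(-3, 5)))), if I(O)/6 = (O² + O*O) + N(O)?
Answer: 114840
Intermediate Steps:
N(U) = 0 (N(U) = 3*(U - U) = 3*0 = 0)
r(X, x) = -3 + X
I(O) = 12*O² (I(O) = 6*((O² + O*O) + 0) = 6*((O² + O²) + 0) = 6*(2*O² + 0) = 6*(2*O²) = 12*O²)
29*(3²*((5 + 3) + I(r(-3, 5)))) = 29*(3²*((5 + 3) + 12*(-3 - 3)²)) = 29*(9*(8 + 12*(-6)²)) = 29*(9*(8 + 12*36)) = 29*(9*(8 + 432)) = 29*(9*440) = 29*3960 = 114840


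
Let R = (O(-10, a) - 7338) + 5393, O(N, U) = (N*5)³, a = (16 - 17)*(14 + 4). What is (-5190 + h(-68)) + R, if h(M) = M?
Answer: -132203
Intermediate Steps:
a = -18 (a = -1*18 = -18)
O(N, U) = 125*N³ (O(N, U) = (5*N)³ = 125*N³)
R = -126945 (R = (125*(-10)³ - 7338) + 5393 = (125*(-1000) - 7338) + 5393 = (-125000 - 7338) + 5393 = -132338 + 5393 = -126945)
(-5190 + h(-68)) + R = (-5190 - 68) - 126945 = -5258 - 126945 = -132203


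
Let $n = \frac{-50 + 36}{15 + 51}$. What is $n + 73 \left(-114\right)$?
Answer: $- \frac{274633}{33} \approx -8322.2$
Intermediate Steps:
$n = - \frac{7}{33}$ ($n = - \frac{14}{66} = \left(-14\right) \frac{1}{66} = - \frac{7}{33} \approx -0.21212$)
$n + 73 \left(-114\right) = - \frac{7}{33} + 73 \left(-114\right) = - \frac{7}{33} - 8322 = - \frac{274633}{33}$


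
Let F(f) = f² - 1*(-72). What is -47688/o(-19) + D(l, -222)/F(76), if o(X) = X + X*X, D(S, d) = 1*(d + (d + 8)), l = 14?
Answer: -11626189/83334 ≈ -139.51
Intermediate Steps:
D(S, d) = 8 + 2*d (D(S, d) = 1*(d + (8 + d)) = 1*(8 + 2*d) = 8 + 2*d)
o(X) = X + X²
F(f) = 72 + f² (F(f) = f² + 72 = 72 + f²)
-47688/o(-19) + D(l, -222)/F(76) = -47688*(-1/(19*(1 - 19))) + (8 + 2*(-222))/(72 + 76²) = -47688/((-19*(-18))) + (8 - 444)/(72 + 5776) = -47688/342 - 436/5848 = -47688*1/342 - 436*1/5848 = -7948/57 - 109/1462 = -11626189/83334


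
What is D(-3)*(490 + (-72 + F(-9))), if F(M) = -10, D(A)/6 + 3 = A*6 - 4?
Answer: -61200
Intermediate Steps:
D(A) = -42 + 36*A (D(A) = -18 + 6*(A*6 - 4) = -18 + 6*(6*A - 4) = -18 + 6*(-4 + 6*A) = -18 + (-24 + 36*A) = -42 + 36*A)
D(-3)*(490 + (-72 + F(-9))) = (-42 + 36*(-3))*(490 + (-72 - 10)) = (-42 - 108)*(490 - 82) = -150*408 = -61200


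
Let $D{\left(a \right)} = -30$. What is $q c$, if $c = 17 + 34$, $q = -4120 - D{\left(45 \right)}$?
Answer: $-208590$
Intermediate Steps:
$q = -4090$ ($q = -4120 - -30 = -4120 + 30 = -4090$)
$c = 51$
$q c = \left(-4090\right) 51 = -208590$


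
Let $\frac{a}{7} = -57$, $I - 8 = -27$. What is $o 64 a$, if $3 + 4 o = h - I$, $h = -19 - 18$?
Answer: $134064$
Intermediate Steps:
$I = -19$ ($I = 8 - 27 = -19$)
$a = -399$ ($a = 7 \left(-57\right) = -399$)
$h = -37$
$o = - \frac{21}{4}$ ($o = - \frac{3}{4} + \frac{-37 - -19}{4} = - \frac{3}{4} + \frac{-37 + 19}{4} = - \frac{3}{4} + \frac{1}{4} \left(-18\right) = - \frac{3}{4} - \frac{9}{2} = - \frac{21}{4} \approx -5.25$)
$o 64 a = \left(- \frac{21}{4}\right) 64 \left(-399\right) = \left(-336\right) \left(-399\right) = 134064$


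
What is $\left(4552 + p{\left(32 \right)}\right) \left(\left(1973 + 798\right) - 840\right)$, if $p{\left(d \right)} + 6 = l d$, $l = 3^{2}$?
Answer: $9334454$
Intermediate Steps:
$l = 9$
$p{\left(d \right)} = -6 + 9 d$
$\left(4552 + p{\left(32 \right)}\right) \left(\left(1973 + 798\right) - 840\right) = \left(4552 + \left(-6 + 9 \cdot 32\right)\right) \left(\left(1973 + 798\right) - 840\right) = \left(4552 + \left(-6 + 288\right)\right) \left(2771 - 840\right) = \left(4552 + 282\right) 1931 = 4834 \cdot 1931 = 9334454$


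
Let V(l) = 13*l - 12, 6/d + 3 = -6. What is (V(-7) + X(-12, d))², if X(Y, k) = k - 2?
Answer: 100489/9 ≈ 11165.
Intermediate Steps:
d = -⅔ (d = 6/(-3 - 6) = 6/(-9) = 6*(-⅑) = -⅔ ≈ -0.66667)
V(l) = -12 + 13*l
X(Y, k) = -2 + k
(V(-7) + X(-12, d))² = ((-12 + 13*(-7)) + (-2 - ⅔))² = ((-12 - 91) - 8/3)² = (-103 - 8/3)² = (-317/3)² = 100489/9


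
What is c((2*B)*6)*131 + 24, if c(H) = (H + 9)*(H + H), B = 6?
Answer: 1528008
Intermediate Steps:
c(H) = 2*H*(9 + H) (c(H) = (9 + H)*(2*H) = 2*H*(9 + H))
c((2*B)*6)*131 + 24 = (2*((2*6)*6)*(9 + (2*6)*6))*131 + 24 = (2*(12*6)*(9 + 12*6))*131 + 24 = (2*72*(9 + 72))*131 + 24 = (2*72*81)*131 + 24 = 11664*131 + 24 = 1527984 + 24 = 1528008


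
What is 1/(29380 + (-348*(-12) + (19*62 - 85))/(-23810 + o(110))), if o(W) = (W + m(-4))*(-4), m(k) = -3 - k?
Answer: 24254/712577251 ≈ 3.4037e-5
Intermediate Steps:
o(W) = -4 - 4*W (o(W) = (W + (-3 - 1*(-4)))*(-4) = (W + (-3 + 4))*(-4) = (W + 1)*(-4) = (1 + W)*(-4) = -4 - 4*W)
1/(29380 + (-348*(-12) + (19*62 - 85))/(-23810 + o(110))) = 1/(29380 + (-348*(-12) + (19*62 - 85))/(-23810 + (-4 - 4*110))) = 1/(29380 + (4176 + (1178 - 85))/(-23810 + (-4 - 440))) = 1/(29380 + (4176 + 1093)/(-23810 - 444)) = 1/(29380 + 5269/(-24254)) = 1/(29380 + 5269*(-1/24254)) = 1/(29380 - 5269/24254) = 1/(712577251/24254) = 24254/712577251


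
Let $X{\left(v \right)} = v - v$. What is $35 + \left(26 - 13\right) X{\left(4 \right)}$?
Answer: $35$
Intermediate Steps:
$X{\left(v \right)} = 0$
$35 + \left(26 - 13\right) X{\left(4 \right)} = 35 + \left(26 - 13\right) 0 = 35 + 13 \cdot 0 = 35 + 0 = 35$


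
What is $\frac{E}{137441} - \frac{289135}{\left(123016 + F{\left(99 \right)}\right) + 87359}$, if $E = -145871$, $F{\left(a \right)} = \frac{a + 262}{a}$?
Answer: $- \frac{6972287560271}{2862550503326} \approx -2.4357$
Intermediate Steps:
$F{\left(a \right)} = \frac{262 + a}{a}$
$\frac{E}{137441} - \frac{289135}{\left(123016 + F{\left(99 \right)}\right) + 87359} = - \frac{145871}{137441} - \frac{289135}{\left(123016 + \frac{262 + 99}{99}\right) + 87359} = \left(-145871\right) \frac{1}{137441} - \frac{289135}{\left(123016 + \frac{1}{99} \cdot 361\right) + 87359} = - \frac{145871}{137441} - \frac{289135}{\left(123016 + \frac{361}{99}\right) + 87359} = - \frac{145871}{137441} - \frac{289135}{\frac{12178945}{99} + 87359} = - \frac{145871}{137441} - \frac{289135}{\frac{20827486}{99}} = - \frac{145871}{137441} - \frac{28624365}{20827486} = - \frac{6972287560271}{2862550503326}$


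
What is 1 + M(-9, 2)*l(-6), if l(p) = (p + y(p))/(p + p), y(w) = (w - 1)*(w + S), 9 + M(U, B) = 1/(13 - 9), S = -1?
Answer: 1553/48 ≈ 32.354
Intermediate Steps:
M(U, B) = -35/4 (M(U, B) = -9 + 1/(13 - 9) = -9 + 1/4 = -9 + ¼ = -35/4)
y(w) = (-1 + w)² (y(w) = (w - 1)*(w - 1) = (-1 + w)*(-1 + w) = (-1 + w)²)
l(p) = (1 + p² - p)/(2*p) (l(p) = (p + (1 + p² - 2*p))/(p + p) = (1 + p² - p)/((2*p)) = (1 + p² - p)*(1/(2*p)) = (1 + p² - p)/(2*p))
1 + M(-9, 2)*l(-6) = 1 - 35*(1 + (-6)² - 1*(-6))/(8*(-6)) = 1 - 35*(-1)*(1 + 36 + 6)/(8*6) = 1 - 35*(-1)*43/(8*6) = 1 - 35/4*(-43/12) = 1 + 1505/48 = 1553/48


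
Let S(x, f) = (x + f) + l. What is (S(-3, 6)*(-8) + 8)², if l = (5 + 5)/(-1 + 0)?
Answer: 4096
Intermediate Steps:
l = -10 (l = 10/(-1) = 10*(-1) = -10)
S(x, f) = -10 + f + x (S(x, f) = (x + f) - 10 = (f + x) - 10 = -10 + f + x)
(S(-3, 6)*(-8) + 8)² = ((-10 + 6 - 3)*(-8) + 8)² = (-7*(-8) + 8)² = (56 + 8)² = 64² = 4096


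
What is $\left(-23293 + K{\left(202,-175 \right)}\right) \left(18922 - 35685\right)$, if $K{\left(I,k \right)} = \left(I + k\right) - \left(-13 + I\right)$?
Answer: $393176165$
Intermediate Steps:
$K{\left(I,k \right)} = 13 + k$
$\left(-23293 + K{\left(202,-175 \right)}\right) \left(18922 - 35685\right) = \left(-23293 + \left(13 - 175\right)\right) \left(18922 - 35685\right) = \left(-23293 - 162\right) \left(-16763\right) = \left(-23455\right) \left(-16763\right) = 393176165$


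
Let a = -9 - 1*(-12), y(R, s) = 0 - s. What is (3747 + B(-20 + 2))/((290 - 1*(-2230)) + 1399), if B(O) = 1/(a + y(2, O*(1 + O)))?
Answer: 1135340/1187457 ≈ 0.95611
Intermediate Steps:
y(R, s) = -s
a = 3 (a = -9 + 12 = 3)
B(O) = 1/(3 - O*(1 + O))
(3747 + B(-20 + 2))/((290 - 1*(-2230)) + 1399) = (3747 - 1/(-3 + (-20 + 2)*(1 + (-20 + 2))))/((290 - 1*(-2230)) + 1399) = (3747 - 1/(-3 - 18*(1 - 18)))/((290 + 2230) + 1399) = (3747 - 1/(-3 - 18*(-17)))/(2520 + 1399) = (3747 - 1/(-3 + 306))/3919 = (3747 - 1/303)*(1/3919) = (1135340/303)*(1/3919) = 1135340/1187457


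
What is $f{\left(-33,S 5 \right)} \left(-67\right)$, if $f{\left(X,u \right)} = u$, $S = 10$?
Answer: $-3350$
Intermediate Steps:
$f{\left(-33,S 5 \right)} \left(-67\right) = 10 \cdot 5 \left(-67\right) = 50 \left(-67\right) = -3350$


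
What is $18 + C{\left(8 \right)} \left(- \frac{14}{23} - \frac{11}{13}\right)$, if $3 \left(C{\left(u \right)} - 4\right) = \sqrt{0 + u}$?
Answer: $\frac{3642}{299} - \frac{290 \sqrt{2}}{299} \approx 10.809$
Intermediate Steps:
$C{\left(u \right)} = 4 + \frac{\sqrt{u}}{3}$ ($C{\left(u \right)} = 4 + \frac{\sqrt{0 + u}}{3} = 4 + \frac{\sqrt{u}}{3}$)
$18 + C{\left(8 \right)} \left(- \frac{14}{23} - \frac{11}{13}\right) = 18 + \left(4 + \frac{\sqrt{8}}{3}\right) \left(- \frac{14}{23} - \frac{11}{13}\right) = 18 + \left(4 + \frac{2 \sqrt{2}}{3}\right) \left(\left(-14\right) \frac{1}{23} - \frac{11}{13}\right) = 18 + \left(4 + \frac{2 \sqrt{2}}{3}\right) \left(- \frac{14}{23} - \frac{11}{13}\right) = 18 + \left(4 + \frac{2 \sqrt{2}}{3}\right) \left(- \frac{435}{299}\right) = 18 - \left(\frac{1740}{299} + \frac{290 \sqrt{2}}{299}\right) = \frac{3642}{299} - \frac{290 \sqrt{2}}{299}$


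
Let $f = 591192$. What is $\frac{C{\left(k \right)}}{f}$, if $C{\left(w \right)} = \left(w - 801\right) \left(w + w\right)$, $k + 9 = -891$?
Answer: $\frac{2025}{391} \approx 5.179$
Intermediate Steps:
$k = -900$ ($k = -9 - 891 = -900$)
$C{\left(w \right)} = 2 w \left(-801 + w\right)$ ($C{\left(w \right)} = \left(-801 + w\right) 2 w = 2 w \left(-801 + w\right)$)
$\frac{C{\left(k \right)}}{f} = \frac{2 \left(-900\right) \left(-801 - 900\right)}{591192} = 2 \left(-900\right) \left(-1701\right) \frac{1}{591192} = 3061800 \cdot \frac{1}{591192} = \frac{2025}{391}$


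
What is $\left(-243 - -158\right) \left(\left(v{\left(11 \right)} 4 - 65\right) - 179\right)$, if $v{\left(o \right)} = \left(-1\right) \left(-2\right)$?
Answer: $20060$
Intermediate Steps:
$v{\left(o \right)} = 2$
$\left(-243 - -158\right) \left(\left(v{\left(11 \right)} 4 - 65\right) - 179\right) = \left(-243 - -158\right) \left(\left(2 \cdot 4 - 65\right) - 179\right) = \left(-243 + 158\right) \left(\left(8 - 65\right) - 179\right) = - 85 \left(-57 - 179\right) = \left(-85\right) \left(-236\right) = 20060$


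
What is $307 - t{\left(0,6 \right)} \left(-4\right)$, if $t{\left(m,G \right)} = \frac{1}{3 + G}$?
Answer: $\frac{2767}{9} \approx 307.44$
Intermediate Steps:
$307 - t{\left(0,6 \right)} \left(-4\right) = 307 - \frac{1}{3 + 6} \left(-4\right) = 307 - \frac{1}{9} \left(-4\right) = 307 - - \frac{4}{9} = 307 + \frac{4}{9} = \frac{2767}{9}$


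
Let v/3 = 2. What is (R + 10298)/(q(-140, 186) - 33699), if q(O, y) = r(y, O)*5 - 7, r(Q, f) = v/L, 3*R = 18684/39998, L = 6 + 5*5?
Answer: -798067162/2612009393 ≈ -0.30554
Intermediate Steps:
v = 6 (v = 3*2 = 6)
L = 31 (L = 6 + 25 = 31)
R = 3114/19999 (R = (18684/39998)/3 = (18684*(1/39998))/3 = (⅓)*(9342/19999) = 3114/19999 ≈ 0.15571)
r(Q, f) = 6/31
q(O, y) = -187/31 (q(O, y) = (6/31)*5 - 7 = 30/31 - 7 = -187/31)
(R + 10298)/(q(-140, 186) - 33699) = (3114/19999 + 10298)/(-187/31 - 33699) = 205952816/(19999*(-1044856/31)) = (205952816/19999)*(-31/1044856) = -798067162/2612009393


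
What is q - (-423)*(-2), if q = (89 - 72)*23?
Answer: -455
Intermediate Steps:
q = 391 (q = 17*23 = 391)
q - (-423)*(-2) = 391 - (-423)*(-2) = 391 - 1*846 = 391 - 846 = -455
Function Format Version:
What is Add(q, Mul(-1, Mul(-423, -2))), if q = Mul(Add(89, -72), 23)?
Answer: -455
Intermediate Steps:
q = 391 (q = Mul(17, 23) = 391)
Add(q, Mul(-1, Mul(-423, -2))) = Add(391, Mul(-1, Mul(-423, -2))) = Add(391, Mul(-1, 846)) = Add(391, -846) = -455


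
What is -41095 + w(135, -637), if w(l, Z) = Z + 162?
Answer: -41570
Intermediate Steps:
w(l, Z) = 162 + Z
-41095 + w(135, -637) = -41095 + (162 - 637) = -41095 - 475 = -41570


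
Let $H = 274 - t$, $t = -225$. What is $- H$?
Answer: $-499$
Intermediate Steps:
$H = 499$ ($H = 274 - -225 = 274 + 225 = 499$)
$- H = \left(-1\right) 499 = -499$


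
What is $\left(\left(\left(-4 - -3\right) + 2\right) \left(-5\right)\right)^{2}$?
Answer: $25$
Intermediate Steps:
$\left(\left(\left(-4 - -3\right) + 2\right) \left(-5\right)\right)^{2} = \left(\left(\left(-4 + 3\right) + 2\right) \left(-5\right)\right)^{2} = \left(\left(-1 + 2\right) \left(-5\right)\right)^{2} = \left(1 \left(-5\right)\right)^{2} = \left(-5\right)^{2} = 25$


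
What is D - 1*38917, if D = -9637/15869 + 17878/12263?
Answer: -7573142877148/194601547 ≈ -38916.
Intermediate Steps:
D = 165527451/194601547 (D = -9637*1/15869 + 17878*(1/12263) = -9637/15869 + 17878/12263 = 165527451/194601547 ≈ 0.85060)
D - 1*38917 = 165527451/194601547 - 1*38917 = 165527451/194601547 - 38917 = -7573142877148/194601547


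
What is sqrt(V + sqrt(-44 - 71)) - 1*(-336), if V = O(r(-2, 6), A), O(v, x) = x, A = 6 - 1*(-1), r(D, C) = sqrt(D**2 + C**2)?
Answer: 336 + sqrt(7 + I*sqrt(115)) ≈ 339.15 + 1.7039*I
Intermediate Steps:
r(D, C) = sqrt(C**2 + D**2)
A = 7 (A = 6 + 1 = 7)
V = 7
sqrt(V + sqrt(-44 - 71)) - 1*(-336) = sqrt(7 + sqrt(-44 - 71)) - 1*(-336) = sqrt(7 + sqrt(-115)) + 336 = sqrt(7 + I*sqrt(115)) + 336 = 336 + sqrt(7 + I*sqrt(115))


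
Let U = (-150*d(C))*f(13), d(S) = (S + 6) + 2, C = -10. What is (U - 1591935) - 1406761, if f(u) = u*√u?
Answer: -2998696 + 3900*√13 ≈ -2.9846e+6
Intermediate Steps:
f(u) = u^(3/2)
d(S) = 8 + S (d(S) = (6 + S) + 2 = 8 + S)
U = 3900*√13 (U = (-150*(8 - 10))*13^(3/2) = (-150*(-2))*(13*√13) = 300*(13*√13) = 3900*√13 ≈ 14062.)
(U - 1591935) - 1406761 = (3900*√13 - 1591935) - 1406761 = (-1591935 + 3900*√13) - 1406761 = -2998696 + 3900*√13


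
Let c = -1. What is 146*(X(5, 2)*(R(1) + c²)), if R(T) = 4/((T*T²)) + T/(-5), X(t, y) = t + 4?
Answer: 31536/5 ≈ 6307.2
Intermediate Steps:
X(t, y) = 4 + t
R(T) = 4/T³ - T/5 (R(T) = 4/(T³) + T*(-⅕) = 4/T³ - T/5)
146*(X(5, 2)*(R(1) + c²)) = 146*((4 + 5)*((4/1³ - ⅕*1) + (-1)²)) = 146*(9*((4*1 - ⅕) + 1)) = 146*(9*((4 - ⅕) + 1)) = 146*(9*(19/5 + 1)) = 146*(9*(24/5)) = 146*(216/5) = 31536/5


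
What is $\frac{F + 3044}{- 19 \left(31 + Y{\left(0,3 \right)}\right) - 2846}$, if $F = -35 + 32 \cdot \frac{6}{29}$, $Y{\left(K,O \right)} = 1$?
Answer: $- \frac{87453}{100166} \approx -0.87308$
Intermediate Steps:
$F = - \frac{823}{29}$ ($F = -35 + 32 \cdot 6 \cdot \frac{1}{29} = -35 + 32 \cdot \frac{6}{29} = -35 + \frac{192}{29} = - \frac{823}{29} \approx -28.379$)
$\frac{F + 3044}{- 19 \left(31 + Y{\left(0,3 \right)}\right) - 2846} = \frac{- \frac{823}{29} + 3044}{- 19 \left(31 + 1\right) - 2846} = \frac{87453}{29 \left(\left(-19\right) 32 - 2846\right)} = \frac{87453}{29 \left(-608 - 2846\right)} = \frac{87453}{29 \left(-3454\right)} = \frac{87453}{29} \left(- \frac{1}{3454}\right) = - \frac{87453}{100166}$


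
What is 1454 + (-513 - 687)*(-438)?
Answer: 527054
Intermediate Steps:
1454 + (-513 - 687)*(-438) = 1454 - 1200*(-438) = 1454 + 525600 = 527054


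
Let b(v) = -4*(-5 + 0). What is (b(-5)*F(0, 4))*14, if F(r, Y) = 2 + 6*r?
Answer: 560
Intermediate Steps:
b(v) = 20 (b(v) = -4*(-5) = 20)
(b(-5)*F(0, 4))*14 = (20*(2 + 6*0))*14 = (20*(2 + 0))*14 = (20*2)*14 = 40*14 = 560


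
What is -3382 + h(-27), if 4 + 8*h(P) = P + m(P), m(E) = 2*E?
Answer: -27141/8 ≈ -3392.6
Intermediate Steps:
h(P) = -½ + 3*P/8 (h(P) = -½ + (P + 2*P)/8 = -½ + (3*P)/8 = -½ + 3*P/8)
-3382 + h(-27) = -3382 + (-½ + (3/8)*(-27)) = -3382 + (-½ - 81/8) = -3382 - 85/8 = -27141/8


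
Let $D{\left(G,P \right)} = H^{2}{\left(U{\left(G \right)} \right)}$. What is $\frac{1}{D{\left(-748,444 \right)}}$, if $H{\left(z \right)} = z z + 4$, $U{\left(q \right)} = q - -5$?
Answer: $\frac{1}{304762514809} \approx 3.2812 \cdot 10^{-12}$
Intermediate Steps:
$U{\left(q \right)} = 5 + q$ ($U{\left(q \right)} = q + 5 = 5 + q$)
$H{\left(z \right)} = 4 + z^{2}$ ($H{\left(z \right)} = z^{2} + 4 = 4 + z^{2}$)
$D{\left(G,P \right)} = \left(4 + \left(5 + G\right)^{2}\right)^{2}$
$\frac{1}{D{\left(-748,444 \right)}} = \frac{1}{\left(4 + \left(5 - 748\right)^{2}\right)^{2}} = \frac{1}{\left(4 + \left(-743\right)^{2}\right)^{2}} = \frac{1}{\left(4 + 552049\right)^{2}} = \frac{1}{552053^{2}} = \frac{1}{304762514809}$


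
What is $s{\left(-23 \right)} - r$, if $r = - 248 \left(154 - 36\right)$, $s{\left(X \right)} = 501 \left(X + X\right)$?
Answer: $6218$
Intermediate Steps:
$s{\left(X \right)} = 1002 X$ ($s{\left(X \right)} = 501 \cdot 2 X = 1002 X$)
$r = -29264$ ($r = \left(-248\right) 118 = -29264$)
$s{\left(-23 \right)} - r = 1002 \left(-23\right) - -29264 = -23046 + 29264 = 6218$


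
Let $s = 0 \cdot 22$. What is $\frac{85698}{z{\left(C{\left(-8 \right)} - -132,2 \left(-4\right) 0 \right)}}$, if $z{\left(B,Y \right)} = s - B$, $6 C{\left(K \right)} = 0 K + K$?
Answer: $- \frac{128547}{196} \approx -655.85$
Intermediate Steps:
$s = 0$
$C{\left(K \right)} = \frac{K}{6}$ ($C{\left(K \right)} = \frac{0 K + K}{6} = \frac{0 + K}{6} = \frac{K}{6}$)
$z{\left(B,Y \right)} = - B$ ($z{\left(B,Y \right)} = 0 - B = - B$)
$\frac{85698}{z{\left(C{\left(-8 \right)} - -132,2 \left(-4\right) 0 \right)}} = \frac{85698}{\left(-1\right) \left(\frac{1}{6} \left(-8\right) - -132\right)} = \frac{85698}{\left(-1\right) \left(- \frac{4}{3} + 132\right)} = \frac{85698}{\left(-1\right) \frac{392}{3}} = \frac{85698}{- \frac{392}{3}} = 85698 \left(- \frac{3}{392}\right) = - \frac{128547}{196}$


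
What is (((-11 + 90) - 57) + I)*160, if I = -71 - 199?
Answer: -39680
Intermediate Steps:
I = -270
(((-11 + 90) - 57) + I)*160 = (((-11 + 90) - 57) - 270)*160 = ((79 - 57) - 270)*160 = (22 - 270)*160 = -248*160 = -39680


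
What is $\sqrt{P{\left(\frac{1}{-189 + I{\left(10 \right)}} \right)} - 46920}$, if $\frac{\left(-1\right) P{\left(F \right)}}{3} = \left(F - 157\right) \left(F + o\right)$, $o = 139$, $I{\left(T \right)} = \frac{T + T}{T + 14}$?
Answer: $\frac{3 \sqrt{2626994445}}{1129} \approx 136.19$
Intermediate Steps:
$I{\left(T \right)} = \frac{2 T}{14 + T}$
$P{\left(F \right)} = - 3 \left(-157 + F\right) \left(139 + F\right)$ ($P{\left(F \right)} = - 3 \left(F - 157\right) \left(F + 139\right) = - 3 \left(-157 + F\right) \left(139 + F\right)$)
$\sqrt{P{\left(\frac{1}{-189 + I{\left(10 \right)}} \right)} - 46920} = \sqrt{\left(65469 - 3 \left(\frac{1}{-189 + 2 \cdot 10 \frac{1}{14 + 10}}\right)^{2} + \frac{54}{-189 + 2 \cdot 10 \frac{1}{14 + 10}}\right) - 46920} = \sqrt{\left(65469 - 3 \left(\frac{1}{-189 + 2 \cdot 10 \cdot \frac{1}{24}}\right)^{2} + \frac{54}{-189 + 2 \cdot 10 \cdot \frac{1}{24}}\right) - 46920} = \sqrt{\left(65469 - 3 \left(\frac{1}{-189 + \frac{5}{6}}\right)^{2} + \frac{54}{-189 + \frac{5}{6}}\right) - 46920} = \sqrt{\left(65469 - 3 \left(\frac{1}{- \frac{1129}{6}}\right)^{2} + \frac{54}{- \frac{1129}{6}}\right) - 46920} = \sqrt{\left(65469 - 3 \left(- \frac{6}{1129}\right)^{2} + 54 \left(- \frac{6}{1129}\right)\right) - 46920} = \sqrt{\left(65469 - \frac{108}{1274641} - \frac{324}{1129}\right) - 46920} = \sqrt{\frac{83449105725}{1274641} - 46920} = \sqrt{\frac{23642950005}{1274641}} = \frac{3 \sqrt{2626994445}}{1129}$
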